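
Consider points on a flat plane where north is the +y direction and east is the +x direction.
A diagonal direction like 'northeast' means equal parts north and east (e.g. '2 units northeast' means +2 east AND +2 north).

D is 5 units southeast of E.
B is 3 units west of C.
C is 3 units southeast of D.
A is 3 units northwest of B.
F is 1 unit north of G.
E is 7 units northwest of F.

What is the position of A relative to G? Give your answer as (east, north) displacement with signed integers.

Answer: A is at (east=-5, north=3) relative to G.

Derivation:
Place G at the origin (east=0, north=0).
  F is 1 unit north of G: delta (east=+0, north=+1); F at (east=0, north=1).
  E is 7 units northwest of F: delta (east=-7, north=+7); E at (east=-7, north=8).
  D is 5 units southeast of E: delta (east=+5, north=-5); D at (east=-2, north=3).
  C is 3 units southeast of D: delta (east=+3, north=-3); C at (east=1, north=0).
  B is 3 units west of C: delta (east=-3, north=+0); B at (east=-2, north=0).
  A is 3 units northwest of B: delta (east=-3, north=+3); A at (east=-5, north=3).
Therefore A relative to G: (east=-5, north=3).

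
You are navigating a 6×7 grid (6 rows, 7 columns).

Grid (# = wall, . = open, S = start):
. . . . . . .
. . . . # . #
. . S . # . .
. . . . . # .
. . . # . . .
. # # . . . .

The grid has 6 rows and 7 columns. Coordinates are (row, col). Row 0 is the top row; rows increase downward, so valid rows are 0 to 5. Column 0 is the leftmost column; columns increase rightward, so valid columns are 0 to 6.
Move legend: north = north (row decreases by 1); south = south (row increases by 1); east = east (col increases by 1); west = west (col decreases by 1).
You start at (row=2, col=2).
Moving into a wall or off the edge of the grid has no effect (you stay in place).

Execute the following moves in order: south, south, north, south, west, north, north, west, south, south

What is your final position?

Start: (row=2, col=2)
  south (south): (row=2, col=2) -> (row=3, col=2)
  south (south): (row=3, col=2) -> (row=4, col=2)
  north (north): (row=4, col=2) -> (row=3, col=2)
  south (south): (row=3, col=2) -> (row=4, col=2)
  west (west): (row=4, col=2) -> (row=4, col=1)
  north (north): (row=4, col=1) -> (row=3, col=1)
  north (north): (row=3, col=1) -> (row=2, col=1)
  west (west): (row=2, col=1) -> (row=2, col=0)
  south (south): (row=2, col=0) -> (row=3, col=0)
  south (south): (row=3, col=0) -> (row=4, col=0)
Final: (row=4, col=0)

Answer: Final position: (row=4, col=0)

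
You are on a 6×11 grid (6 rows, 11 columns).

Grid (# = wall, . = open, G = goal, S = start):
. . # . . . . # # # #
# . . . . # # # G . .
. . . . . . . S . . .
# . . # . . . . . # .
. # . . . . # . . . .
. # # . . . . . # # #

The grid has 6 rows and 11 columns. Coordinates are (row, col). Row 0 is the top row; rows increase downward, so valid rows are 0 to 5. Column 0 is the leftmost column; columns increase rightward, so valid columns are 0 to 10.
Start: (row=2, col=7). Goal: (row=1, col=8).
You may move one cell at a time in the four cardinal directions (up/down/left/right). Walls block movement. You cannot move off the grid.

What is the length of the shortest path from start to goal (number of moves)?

Answer: Shortest path length: 2

Derivation:
BFS from (row=2, col=7) until reaching (row=1, col=8):
  Distance 0: (row=2, col=7)
  Distance 1: (row=2, col=6), (row=2, col=8), (row=3, col=7)
  Distance 2: (row=1, col=8), (row=2, col=5), (row=2, col=9), (row=3, col=6), (row=3, col=8), (row=4, col=7)  <- goal reached here
One shortest path (2 moves): (row=2, col=7) -> (row=2, col=8) -> (row=1, col=8)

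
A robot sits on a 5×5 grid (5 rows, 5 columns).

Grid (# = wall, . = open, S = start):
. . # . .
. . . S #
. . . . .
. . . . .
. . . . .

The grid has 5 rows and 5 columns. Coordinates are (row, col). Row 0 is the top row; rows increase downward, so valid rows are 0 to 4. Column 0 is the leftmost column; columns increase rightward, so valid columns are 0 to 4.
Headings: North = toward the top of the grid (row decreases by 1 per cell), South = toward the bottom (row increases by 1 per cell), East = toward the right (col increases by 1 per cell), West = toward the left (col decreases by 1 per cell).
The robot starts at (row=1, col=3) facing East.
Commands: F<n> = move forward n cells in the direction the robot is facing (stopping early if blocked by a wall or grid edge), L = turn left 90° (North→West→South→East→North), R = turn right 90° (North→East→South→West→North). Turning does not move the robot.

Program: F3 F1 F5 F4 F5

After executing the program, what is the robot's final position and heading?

Start: (row=1, col=3), facing East
  F3: move forward 0/3 (blocked), now at (row=1, col=3)
  F1: move forward 0/1 (blocked), now at (row=1, col=3)
  F5: move forward 0/5 (blocked), now at (row=1, col=3)
  F4: move forward 0/4 (blocked), now at (row=1, col=3)
  F5: move forward 0/5 (blocked), now at (row=1, col=3)
Final: (row=1, col=3), facing East

Answer: Final position: (row=1, col=3), facing East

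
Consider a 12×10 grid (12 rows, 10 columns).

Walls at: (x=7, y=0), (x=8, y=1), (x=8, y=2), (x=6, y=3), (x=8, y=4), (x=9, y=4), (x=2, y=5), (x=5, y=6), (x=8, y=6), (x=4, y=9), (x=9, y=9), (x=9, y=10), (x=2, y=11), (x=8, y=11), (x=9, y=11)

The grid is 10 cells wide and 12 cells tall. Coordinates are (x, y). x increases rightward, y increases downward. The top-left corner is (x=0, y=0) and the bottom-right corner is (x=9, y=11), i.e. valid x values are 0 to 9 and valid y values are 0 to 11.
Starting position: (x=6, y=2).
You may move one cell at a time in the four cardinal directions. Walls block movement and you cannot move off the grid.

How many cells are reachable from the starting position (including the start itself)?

BFS flood-fill from (x=6, y=2):
  Distance 0: (x=6, y=2)
  Distance 1: (x=6, y=1), (x=5, y=2), (x=7, y=2)
  Distance 2: (x=6, y=0), (x=5, y=1), (x=7, y=1), (x=4, y=2), (x=5, y=3), (x=7, y=3)
  Distance 3: (x=5, y=0), (x=4, y=1), (x=3, y=2), (x=4, y=3), (x=8, y=3), (x=5, y=4), (x=7, y=4)
  Distance 4: (x=4, y=0), (x=3, y=1), (x=2, y=2), (x=3, y=3), (x=9, y=3), (x=4, y=4), (x=6, y=4), (x=5, y=5), (x=7, y=5)
  Distance 5: (x=3, y=0), (x=2, y=1), (x=1, y=2), (x=9, y=2), (x=2, y=3), (x=3, y=4), (x=4, y=5), (x=6, y=5), (x=8, y=5), (x=7, y=6)
  Distance 6: (x=2, y=0), (x=1, y=1), (x=9, y=1), (x=0, y=2), (x=1, y=3), (x=2, y=4), (x=3, y=5), (x=9, y=5), (x=4, y=6), (x=6, y=6), (x=7, y=7)
  Distance 7: (x=1, y=0), (x=9, y=0), (x=0, y=1), (x=0, y=3), (x=1, y=4), (x=3, y=6), (x=9, y=6), (x=4, y=7), (x=6, y=7), (x=8, y=7), (x=7, y=8)
  Distance 8: (x=0, y=0), (x=8, y=0), (x=0, y=4), (x=1, y=5), (x=2, y=6), (x=3, y=7), (x=5, y=7), (x=9, y=7), (x=4, y=8), (x=6, y=8), (x=8, y=8), (x=7, y=9)
  Distance 9: (x=0, y=5), (x=1, y=6), (x=2, y=7), (x=3, y=8), (x=5, y=8), (x=9, y=8), (x=6, y=9), (x=8, y=9), (x=7, y=10)
  Distance 10: (x=0, y=6), (x=1, y=7), (x=2, y=8), (x=3, y=9), (x=5, y=9), (x=6, y=10), (x=8, y=10), (x=7, y=11)
  Distance 11: (x=0, y=7), (x=1, y=8), (x=2, y=9), (x=3, y=10), (x=5, y=10), (x=6, y=11)
  Distance 12: (x=0, y=8), (x=1, y=9), (x=2, y=10), (x=4, y=10), (x=3, y=11), (x=5, y=11)
  Distance 13: (x=0, y=9), (x=1, y=10), (x=4, y=11)
  Distance 14: (x=0, y=10), (x=1, y=11)
  Distance 15: (x=0, y=11)
Total reachable: 105 (grid has 105 open cells total)

Answer: Reachable cells: 105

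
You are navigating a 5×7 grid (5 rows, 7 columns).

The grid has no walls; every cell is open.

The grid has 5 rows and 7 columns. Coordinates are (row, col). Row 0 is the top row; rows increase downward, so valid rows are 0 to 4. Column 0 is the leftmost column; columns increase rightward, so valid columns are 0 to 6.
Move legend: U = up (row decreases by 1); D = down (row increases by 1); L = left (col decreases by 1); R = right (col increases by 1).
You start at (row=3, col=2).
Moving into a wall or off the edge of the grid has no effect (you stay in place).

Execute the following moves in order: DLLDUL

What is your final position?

Start: (row=3, col=2)
  D (down): (row=3, col=2) -> (row=4, col=2)
  L (left): (row=4, col=2) -> (row=4, col=1)
  L (left): (row=4, col=1) -> (row=4, col=0)
  D (down): blocked, stay at (row=4, col=0)
  U (up): (row=4, col=0) -> (row=3, col=0)
  L (left): blocked, stay at (row=3, col=0)
Final: (row=3, col=0)

Answer: Final position: (row=3, col=0)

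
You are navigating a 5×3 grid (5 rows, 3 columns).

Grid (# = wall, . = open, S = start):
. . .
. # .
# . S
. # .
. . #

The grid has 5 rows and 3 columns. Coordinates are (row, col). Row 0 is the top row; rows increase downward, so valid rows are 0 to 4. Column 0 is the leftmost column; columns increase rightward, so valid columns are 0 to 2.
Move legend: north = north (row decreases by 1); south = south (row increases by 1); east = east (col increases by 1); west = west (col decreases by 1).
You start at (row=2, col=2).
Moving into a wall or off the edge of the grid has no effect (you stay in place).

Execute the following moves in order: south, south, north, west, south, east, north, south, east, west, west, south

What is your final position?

Start: (row=2, col=2)
  south (south): (row=2, col=2) -> (row=3, col=2)
  south (south): blocked, stay at (row=3, col=2)
  north (north): (row=3, col=2) -> (row=2, col=2)
  west (west): (row=2, col=2) -> (row=2, col=1)
  south (south): blocked, stay at (row=2, col=1)
  east (east): (row=2, col=1) -> (row=2, col=2)
  north (north): (row=2, col=2) -> (row=1, col=2)
  south (south): (row=1, col=2) -> (row=2, col=2)
  east (east): blocked, stay at (row=2, col=2)
  west (west): (row=2, col=2) -> (row=2, col=1)
  west (west): blocked, stay at (row=2, col=1)
  south (south): blocked, stay at (row=2, col=1)
Final: (row=2, col=1)

Answer: Final position: (row=2, col=1)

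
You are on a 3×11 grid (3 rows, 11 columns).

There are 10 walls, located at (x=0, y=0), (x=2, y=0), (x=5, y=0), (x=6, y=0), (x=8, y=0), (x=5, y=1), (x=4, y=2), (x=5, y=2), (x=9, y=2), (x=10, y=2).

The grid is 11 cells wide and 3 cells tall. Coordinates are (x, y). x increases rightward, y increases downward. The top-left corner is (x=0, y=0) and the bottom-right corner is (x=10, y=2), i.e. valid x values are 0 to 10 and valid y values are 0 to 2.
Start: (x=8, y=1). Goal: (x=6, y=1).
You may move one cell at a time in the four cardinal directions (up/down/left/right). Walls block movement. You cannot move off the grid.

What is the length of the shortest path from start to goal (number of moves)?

Answer: Shortest path length: 2

Derivation:
BFS from (x=8, y=1) until reaching (x=6, y=1):
  Distance 0: (x=8, y=1)
  Distance 1: (x=7, y=1), (x=9, y=1), (x=8, y=2)
  Distance 2: (x=7, y=0), (x=9, y=0), (x=6, y=1), (x=10, y=1), (x=7, y=2)  <- goal reached here
One shortest path (2 moves): (x=8, y=1) -> (x=7, y=1) -> (x=6, y=1)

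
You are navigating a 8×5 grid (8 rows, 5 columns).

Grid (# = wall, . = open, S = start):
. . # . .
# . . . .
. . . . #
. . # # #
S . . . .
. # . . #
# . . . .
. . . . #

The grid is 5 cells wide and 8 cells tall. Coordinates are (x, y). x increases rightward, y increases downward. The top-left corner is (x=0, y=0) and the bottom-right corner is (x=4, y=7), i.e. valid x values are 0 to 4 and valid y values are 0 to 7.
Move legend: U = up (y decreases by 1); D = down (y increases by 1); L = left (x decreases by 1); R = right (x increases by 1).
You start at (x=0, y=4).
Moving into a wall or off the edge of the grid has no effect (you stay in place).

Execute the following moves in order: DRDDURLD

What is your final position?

Start: (x=0, y=4)
  D (down): (x=0, y=4) -> (x=0, y=5)
  R (right): blocked, stay at (x=0, y=5)
  D (down): blocked, stay at (x=0, y=5)
  D (down): blocked, stay at (x=0, y=5)
  U (up): (x=0, y=5) -> (x=0, y=4)
  R (right): (x=0, y=4) -> (x=1, y=4)
  L (left): (x=1, y=4) -> (x=0, y=4)
  D (down): (x=0, y=4) -> (x=0, y=5)
Final: (x=0, y=5)

Answer: Final position: (x=0, y=5)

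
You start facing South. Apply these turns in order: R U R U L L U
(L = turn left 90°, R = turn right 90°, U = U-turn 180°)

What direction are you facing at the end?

Start: South
  R (right (90° clockwise)) -> West
  U (U-turn (180°)) -> East
  R (right (90° clockwise)) -> South
  U (U-turn (180°)) -> North
  L (left (90° counter-clockwise)) -> West
  L (left (90° counter-clockwise)) -> South
  U (U-turn (180°)) -> North
Final: North

Answer: Final heading: North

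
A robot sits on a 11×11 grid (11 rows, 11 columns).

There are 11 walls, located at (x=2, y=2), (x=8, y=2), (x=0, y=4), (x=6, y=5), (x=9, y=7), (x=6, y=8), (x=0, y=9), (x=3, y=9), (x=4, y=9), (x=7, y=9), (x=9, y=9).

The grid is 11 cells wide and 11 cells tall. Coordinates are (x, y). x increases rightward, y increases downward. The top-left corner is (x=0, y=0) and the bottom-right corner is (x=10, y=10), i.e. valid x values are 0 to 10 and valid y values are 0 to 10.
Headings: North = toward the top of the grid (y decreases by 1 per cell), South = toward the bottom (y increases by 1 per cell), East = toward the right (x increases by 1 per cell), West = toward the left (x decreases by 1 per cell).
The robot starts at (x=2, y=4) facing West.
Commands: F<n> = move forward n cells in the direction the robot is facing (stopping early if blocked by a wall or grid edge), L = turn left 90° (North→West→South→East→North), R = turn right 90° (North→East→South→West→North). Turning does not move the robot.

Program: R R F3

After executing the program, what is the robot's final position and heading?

Answer: Final position: (x=5, y=4), facing East

Derivation:
Start: (x=2, y=4), facing West
  R: turn right, now facing North
  R: turn right, now facing East
  F3: move forward 3, now at (x=5, y=4)
Final: (x=5, y=4), facing East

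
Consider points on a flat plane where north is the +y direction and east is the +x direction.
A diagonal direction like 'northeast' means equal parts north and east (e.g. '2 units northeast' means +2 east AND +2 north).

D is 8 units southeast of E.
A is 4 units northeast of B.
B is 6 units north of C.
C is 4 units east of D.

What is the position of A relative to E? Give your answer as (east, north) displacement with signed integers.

Answer: A is at (east=16, north=2) relative to E.

Derivation:
Place E at the origin (east=0, north=0).
  D is 8 units southeast of E: delta (east=+8, north=-8); D at (east=8, north=-8).
  C is 4 units east of D: delta (east=+4, north=+0); C at (east=12, north=-8).
  B is 6 units north of C: delta (east=+0, north=+6); B at (east=12, north=-2).
  A is 4 units northeast of B: delta (east=+4, north=+4); A at (east=16, north=2).
Therefore A relative to E: (east=16, north=2).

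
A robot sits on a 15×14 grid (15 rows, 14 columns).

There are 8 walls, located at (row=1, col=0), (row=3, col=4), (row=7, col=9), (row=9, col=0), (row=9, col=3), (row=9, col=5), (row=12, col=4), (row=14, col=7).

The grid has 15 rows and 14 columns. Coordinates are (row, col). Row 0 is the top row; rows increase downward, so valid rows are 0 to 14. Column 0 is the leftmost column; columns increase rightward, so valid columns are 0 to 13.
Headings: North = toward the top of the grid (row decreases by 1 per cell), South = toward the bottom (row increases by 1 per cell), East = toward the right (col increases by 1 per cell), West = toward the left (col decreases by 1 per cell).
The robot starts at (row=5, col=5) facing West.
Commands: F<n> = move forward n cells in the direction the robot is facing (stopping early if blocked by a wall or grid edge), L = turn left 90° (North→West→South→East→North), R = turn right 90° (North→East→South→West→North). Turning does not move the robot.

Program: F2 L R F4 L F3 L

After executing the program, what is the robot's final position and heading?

Answer: Final position: (row=8, col=0), facing East

Derivation:
Start: (row=5, col=5), facing West
  F2: move forward 2, now at (row=5, col=3)
  L: turn left, now facing South
  R: turn right, now facing West
  F4: move forward 3/4 (blocked), now at (row=5, col=0)
  L: turn left, now facing South
  F3: move forward 3, now at (row=8, col=0)
  L: turn left, now facing East
Final: (row=8, col=0), facing East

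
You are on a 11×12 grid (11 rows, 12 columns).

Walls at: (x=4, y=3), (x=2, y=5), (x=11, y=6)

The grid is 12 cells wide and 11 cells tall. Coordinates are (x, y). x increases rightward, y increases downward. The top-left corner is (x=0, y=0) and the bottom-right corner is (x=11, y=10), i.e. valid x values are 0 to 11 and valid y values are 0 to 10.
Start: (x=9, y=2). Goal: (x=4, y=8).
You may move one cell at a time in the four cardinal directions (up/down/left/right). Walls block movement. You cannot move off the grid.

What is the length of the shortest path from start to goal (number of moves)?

BFS from (x=9, y=2) until reaching (x=4, y=8):
  Distance 0: (x=9, y=2)
  Distance 1: (x=9, y=1), (x=8, y=2), (x=10, y=2), (x=9, y=3)
  Distance 2: (x=9, y=0), (x=8, y=1), (x=10, y=1), (x=7, y=2), (x=11, y=2), (x=8, y=3), (x=10, y=3), (x=9, y=4)
  Distance 3: (x=8, y=0), (x=10, y=0), (x=7, y=1), (x=11, y=1), (x=6, y=2), (x=7, y=3), (x=11, y=3), (x=8, y=4), (x=10, y=4), (x=9, y=5)
  Distance 4: (x=7, y=0), (x=11, y=0), (x=6, y=1), (x=5, y=2), (x=6, y=3), (x=7, y=4), (x=11, y=4), (x=8, y=5), (x=10, y=5), (x=9, y=6)
  Distance 5: (x=6, y=0), (x=5, y=1), (x=4, y=2), (x=5, y=3), (x=6, y=4), (x=7, y=5), (x=11, y=5), (x=8, y=6), (x=10, y=6), (x=9, y=7)
  Distance 6: (x=5, y=0), (x=4, y=1), (x=3, y=2), (x=5, y=4), (x=6, y=5), (x=7, y=6), (x=8, y=7), (x=10, y=7), (x=9, y=8)
  Distance 7: (x=4, y=0), (x=3, y=1), (x=2, y=2), (x=3, y=3), (x=4, y=4), (x=5, y=5), (x=6, y=6), (x=7, y=7), (x=11, y=7), (x=8, y=8), (x=10, y=8), (x=9, y=9)
  Distance 8: (x=3, y=0), (x=2, y=1), (x=1, y=2), (x=2, y=3), (x=3, y=4), (x=4, y=5), (x=5, y=6), (x=6, y=7), (x=7, y=8), (x=11, y=8), (x=8, y=9), (x=10, y=9), (x=9, y=10)
  Distance 9: (x=2, y=0), (x=1, y=1), (x=0, y=2), (x=1, y=3), (x=2, y=4), (x=3, y=5), (x=4, y=6), (x=5, y=7), (x=6, y=8), (x=7, y=9), (x=11, y=9), (x=8, y=10), (x=10, y=10)
  Distance 10: (x=1, y=0), (x=0, y=1), (x=0, y=3), (x=1, y=4), (x=3, y=6), (x=4, y=7), (x=5, y=8), (x=6, y=9), (x=7, y=10), (x=11, y=10)
  Distance 11: (x=0, y=0), (x=0, y=4), (x=1, y=5), (x=2, y=6), (x=3, y=7), (x=4, y=8), (x=5, y=9), (x=6, y=10)  <- goal reached here
One shortest path (11 moves): (x=9, y=2) -> (x=8, y=2) -> (x=7, y=2) -> (x=6, y=2) -> (x=5, y=2) -> (x=5, y=3) -> (x=5, y=4) -> (x=4, y=4) -> (x=4, y=5) -> (x=4, y=6) -> (x=4, y=7) -> (x=4, y=8)

Answer: Shortest path length: 11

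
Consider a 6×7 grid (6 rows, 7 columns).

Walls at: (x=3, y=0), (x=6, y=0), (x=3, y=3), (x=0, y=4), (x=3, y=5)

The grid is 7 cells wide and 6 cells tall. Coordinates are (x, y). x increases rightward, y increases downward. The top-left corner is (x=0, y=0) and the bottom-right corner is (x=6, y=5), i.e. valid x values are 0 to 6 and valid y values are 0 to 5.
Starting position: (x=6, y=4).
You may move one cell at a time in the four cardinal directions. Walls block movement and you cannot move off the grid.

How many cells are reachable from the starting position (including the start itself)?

BFS flood-fill from (x=6, y=4):
  Distance 0: (x=6, y=4)
  Distance 1: (x=6, y=3), (x=5, y=4), (x=6, y=5)
  Distance 2: (x=6, y=2), (x=5, y=3), (x=4, y=4), (x=5, y=5)
  Distance 3: (x=6, y=1), (x=5, y=2), (x=4, y=3), (x=3, y=4), (x=4, y=5)
  Distance 4: (x=5, y=1), (x=4, y=2), (x=2, y=4)
  Distance 5: (x=5, y=0), (x=4, y=1), (x=3, y=2), (x=2, y=3), (x=1, y=4), (x=2, y=5)
  Distance 6: (x=4, y=0), (x=3, y=1), (x=2, y=2), (x=1, y=3), (x=1, y=5)
  Distance 7: (x=2, y=1), (x=1, y=2), (x=0, y=3), (x=0, y=5)
  Distance 8: (x=2, y=0), (x=1, y=1), (x=0, y=2)
  Distance 9: (x=1, y=0), (x=0, y=1)
  Distance 10: (x=0, y=0)
Total reachable: 37 (grid has 37 open cells total)

Answer: Reachable cells: 37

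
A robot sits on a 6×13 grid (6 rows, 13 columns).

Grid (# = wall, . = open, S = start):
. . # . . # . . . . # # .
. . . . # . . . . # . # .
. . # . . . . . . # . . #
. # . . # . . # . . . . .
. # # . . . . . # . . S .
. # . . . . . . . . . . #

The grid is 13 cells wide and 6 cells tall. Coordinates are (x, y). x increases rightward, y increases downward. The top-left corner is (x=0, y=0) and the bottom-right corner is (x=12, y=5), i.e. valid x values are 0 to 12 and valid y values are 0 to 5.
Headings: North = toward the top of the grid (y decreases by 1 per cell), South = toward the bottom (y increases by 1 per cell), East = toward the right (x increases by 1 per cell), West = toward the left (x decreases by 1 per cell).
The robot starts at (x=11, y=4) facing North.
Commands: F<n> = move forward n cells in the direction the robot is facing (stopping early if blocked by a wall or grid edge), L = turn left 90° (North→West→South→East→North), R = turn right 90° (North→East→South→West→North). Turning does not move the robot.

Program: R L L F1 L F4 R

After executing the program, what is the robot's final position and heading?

Answer: Final position: (x=10, y=5), facing West

Derivation:
Start: (x=11, y=4), facing North
  R: turn right, now facing East
  L: turn left, now facing North
  L: turn left, now facing West
  F1: move forward 1, now at (x=10, y=4)
  L: turn left, now facing South
  F4: move forward 1/4 (blocked), now at (x=10, y=5)
  R: turn right, now facing West
Final: (x=10, y=5), facing West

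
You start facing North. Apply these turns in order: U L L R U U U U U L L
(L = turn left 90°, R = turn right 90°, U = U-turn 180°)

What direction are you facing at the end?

Start: North
  U (U-turn (180°)) -> South
  L (left (90° counter-clockwise)) -> East
  L (left (90° counter-clockwise)) -> North
  R (right (90° clockwise)) -> East
  U (U-turn (180°)) -> West
  U (U-turn (180°)) -> East
  U (U-turn (180°)) -> West
  U (U-turn (180°)) -> East
  U (U-turn (180°)) -> West
  L (left (90° counter-clockwise)) -> South
  L (left (90° counter-clockwise)) -> East
Final: East

Answer: Final heading: East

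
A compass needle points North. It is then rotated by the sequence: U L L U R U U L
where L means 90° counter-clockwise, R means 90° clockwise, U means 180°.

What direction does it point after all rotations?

Answer: Final heading: South

Derivation:
Start: North
  U (U-turn (180°)) -> South
  L (left (90° counter-clockwise)) -> East
  L (left (90° counter-clockwise)) -> North
  U (U-turn (180°)) -> South
  R (right (90° clockwise)) -> West
  U (U-turn (180°)) -> East
  U (U-turn (180°)) -> West
  L (left (90° counter-clockwise)) -> South
Final: South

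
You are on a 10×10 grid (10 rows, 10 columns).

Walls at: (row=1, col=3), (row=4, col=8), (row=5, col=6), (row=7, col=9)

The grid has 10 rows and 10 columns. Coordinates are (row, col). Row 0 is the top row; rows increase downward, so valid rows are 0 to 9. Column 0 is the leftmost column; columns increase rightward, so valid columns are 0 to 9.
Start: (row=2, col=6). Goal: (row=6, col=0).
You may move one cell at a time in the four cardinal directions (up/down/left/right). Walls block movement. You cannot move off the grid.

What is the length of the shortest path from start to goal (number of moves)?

BFS from (row=2, col=6) until reaching (row=6, col=0):
  Distance 0: (row=2, col=6)
  Distance 1: (row=1, col=6), (row=2, col=5), (row=2, col=7), (row=3, col=6)
  Distance 2: (row=0, col=6), (row=1, col=5), (row=1, col=7), (row=2, col=4), (row=2, col=8), (row=3, col=5), (row=3, col=7), (row=4, col=6)
  Distance 3: (row=0, col=5), (row=0, col=7), (row=1, col=4), (row=1, col=8), (row=2, col=3), (row=2, col=9), (row=3, col=4), (row=3, col=8), (row=4, col=5), (row=4, col=7)
  Distance 4: (row=0, col=4), (row=0, col=8), (row=1, col=9), (row=2, col=2), (row=3, col=3), (row=3, col=9), (row=4, col=4), (row=5, col=5), (row=5, col=7)
  Distance 5: (row=0, col=3), (row=0, col=9), (row=1, col=2), (row=2, col=1), (row=3, col=2), (row=4, col=3), (row=4, col=9), (row=5, col=4), (row=5, col=8), (row=6, col=5), (row=6, col=7)
  Distance 6: (row=0, col=2), (row=1, col=1), (row=2, col=0), (row=3, col=1), (row=4, col=2), (row=5, col=3), (row=5, col=9), (row=6, col=4), (row=6, col=6), (row=6, col=8), (row=7, col=5), (row=7, col=7)
  Distance 7: (row=0, col=1), (row=1, col=0), (row=3, col=0), (row=4, col=1), (row=5, col=2), (row=6, col=3), (row=6, col=9), (row=7, col=4), (row=7, col=6), (row=7, col=8), (row=8, col=5), (row=8, col=7)
  Distance 8: (row=0, col=0), (row=4, col=0), (row=5, col=1), (row=6, col=2), (row=7, col=3), (row=8, col=4), (row=8, col=6), (row=8, col=8), (row=9, col=5), (row=9, col=7)
  Distance 9: (row=5, col=0), (row=6, col=1), (row=7, col=2), (row=8, col=3), (row=8, col=9), (row=9, col=4), (row=9, col=6), (row=9, col=8)
  Distance 10: (row=6, col=0), (row=7, col=1), (row=8, col=2), (row=9, col=3), (row=9, col=9)  <- goal reached here
One shortest path (10 moves): (row=2, col=6) -> (row=2, col=5) -> (row=2, col=4) -> (row=2, col=3) -> (row=2, col=2) -> (row=2, col=1) -> (row=2, col=0) -> (row=3, col=0) -> (row=4, col=0) -> (row=5, col=0) -> (row=6, col=0)

Answer: Shortest path length: 10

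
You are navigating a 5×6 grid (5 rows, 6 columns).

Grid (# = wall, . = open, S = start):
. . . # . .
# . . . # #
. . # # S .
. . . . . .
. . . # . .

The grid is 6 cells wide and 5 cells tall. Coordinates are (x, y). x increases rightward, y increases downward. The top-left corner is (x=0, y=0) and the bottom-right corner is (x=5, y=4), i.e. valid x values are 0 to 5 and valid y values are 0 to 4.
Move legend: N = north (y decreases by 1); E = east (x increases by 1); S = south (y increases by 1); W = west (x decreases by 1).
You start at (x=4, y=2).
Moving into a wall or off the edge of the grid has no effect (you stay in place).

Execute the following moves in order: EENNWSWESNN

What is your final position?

Start: (x=4, y=2)
  E (east): (x=4, y=2) -> (x=5, y=2)
  E (east): blocked, stay at (x=5, y=2)
  N (north): blocked, stay at (x=5, y=2)
  N (north): blocked, stay at (x=5, y=2)
  W (west): (x=5, y=2) -> (x=4, y=2)
  S (south): (x=4, y=2) -> (x=4, y=3)
  W (west): (x=4, y=3) -> (x=3, y=3)
  E (east): (x=3, y=3) -> (x=4, y=3)
  S (south): (x=4, y=3) -> (x=4, y=4)
  N (north): (x=4, y=4) -> (x=4, y=3)
  N (north): (x=4, y=3) -> (x=4, y=2)
Final: (x=4, y=2)

Answer: Final position: (x=4, y=2)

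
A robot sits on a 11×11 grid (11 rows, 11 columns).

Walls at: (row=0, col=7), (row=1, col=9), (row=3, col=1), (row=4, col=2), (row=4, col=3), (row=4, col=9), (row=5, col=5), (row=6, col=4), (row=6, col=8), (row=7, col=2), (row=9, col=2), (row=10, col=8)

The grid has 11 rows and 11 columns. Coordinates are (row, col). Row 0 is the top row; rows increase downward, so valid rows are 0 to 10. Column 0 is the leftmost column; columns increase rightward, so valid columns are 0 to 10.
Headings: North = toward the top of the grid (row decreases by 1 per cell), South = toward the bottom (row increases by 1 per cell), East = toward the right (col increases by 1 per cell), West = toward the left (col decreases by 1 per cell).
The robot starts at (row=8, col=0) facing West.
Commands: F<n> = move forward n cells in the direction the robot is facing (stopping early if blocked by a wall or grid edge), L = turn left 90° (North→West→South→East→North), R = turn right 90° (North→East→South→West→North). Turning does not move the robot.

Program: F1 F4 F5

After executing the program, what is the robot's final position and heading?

Start: (row=8, col=0), facing West
  F1: move forward 0/1 (blocked), now at (row=8, col=0)
  F4: move forward 0/4 (blocked), now at (row=8, col=0)
  F5: move forward 0/5 (blocked), now at (row=8, col=0)
Final: (row=8, col=0), facing West

Answer: Final position: (row=8, col=0), facing West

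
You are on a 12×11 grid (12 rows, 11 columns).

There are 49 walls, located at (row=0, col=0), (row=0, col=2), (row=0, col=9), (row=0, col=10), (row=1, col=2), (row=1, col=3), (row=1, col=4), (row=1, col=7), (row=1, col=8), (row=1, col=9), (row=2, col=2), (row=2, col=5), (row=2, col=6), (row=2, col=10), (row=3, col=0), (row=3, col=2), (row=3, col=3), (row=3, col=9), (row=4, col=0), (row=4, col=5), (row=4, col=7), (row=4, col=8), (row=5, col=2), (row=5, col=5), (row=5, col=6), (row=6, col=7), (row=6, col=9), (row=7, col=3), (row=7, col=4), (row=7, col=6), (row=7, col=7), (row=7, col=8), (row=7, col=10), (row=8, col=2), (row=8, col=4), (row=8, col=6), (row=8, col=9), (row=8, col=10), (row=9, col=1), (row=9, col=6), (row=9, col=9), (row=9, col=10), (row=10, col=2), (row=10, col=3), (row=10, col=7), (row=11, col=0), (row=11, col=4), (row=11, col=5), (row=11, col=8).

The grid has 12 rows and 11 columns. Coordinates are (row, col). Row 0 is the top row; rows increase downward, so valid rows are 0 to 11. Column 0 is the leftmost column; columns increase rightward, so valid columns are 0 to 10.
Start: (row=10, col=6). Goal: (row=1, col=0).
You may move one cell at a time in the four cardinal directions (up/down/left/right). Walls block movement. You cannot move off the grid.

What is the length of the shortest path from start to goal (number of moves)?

Answer: Shortest path length: 15

Derivation:
BFS from (row=10, col=6) until reaching (row=1, col=0):
  Distance 0: (row=10, col=6)
  Distance 1: (row=10, col=5), (row=11, col=6)
  Distance 2: (row=9, col=5), (row=10, col=4), (row=11, col=7)
  Distance 3: (row=8, col=5), (row=9, col=4)
  Distance 4: (row=7, col=5), (row=9, col=3)
  Distance 5: (row=6, col=5), (row=8, col=3), (row=9, col=2)
  Distance 6: (row=6, col=4), (row=6, col=6)
  Distance 7: (row=5, col=4), (row=6, col=3)
  Distance 8: (row=4, col=4), (row=5, col=3), (row=6, col=2)
  Distance 9: (row=3, col=4), (row=4, col=3), (row=6, col=1), (row=7, col=2)
  Distance 10: (row=2, col=4), (row=3, col=5), (row=4, col=2), (row=5, col=1), (row=6, col=0), (row=7, col=1)
  Distance 11: (row=2, col=3), (row=3, col=6), (row=4, col=1), (row=5, col=0), (row=7, col=0), (row=8, col=1)
  Distance 12: (row=3, col=1), (row=3, col=7), (row=4, col=6), (row=8, col=0)
  Distance 13: (row=2, col=1), (row=2, col=7), (row=3, col=8), (row=9, col=0)
  Distance 14: (row=1, col=1), (row=2, col=0), (row=2, col=8), (row=10, col=0)
  Distance 15: (row=0, col=1), (row=1, col=0), (row=2, col=9), (row=10, col=1)  <- goal reached here
One shortest path (15 moves): (row=10, col=6) -> (row=10, col=5) -> (row=9, col=5) -> (row=8, col=5) -> (row=7, col=5) -> (row=6, col=5) -> (row=6, col=4) -> (row=6, col=3) -> (row=6, col=2) -> (row=6, col=1) -> (row=5, col=1) -> (row=4, col=1) -> (row=3, col=1) -> (row=2, col=1) -> (row=2, col=0) -> (row=1, col=0)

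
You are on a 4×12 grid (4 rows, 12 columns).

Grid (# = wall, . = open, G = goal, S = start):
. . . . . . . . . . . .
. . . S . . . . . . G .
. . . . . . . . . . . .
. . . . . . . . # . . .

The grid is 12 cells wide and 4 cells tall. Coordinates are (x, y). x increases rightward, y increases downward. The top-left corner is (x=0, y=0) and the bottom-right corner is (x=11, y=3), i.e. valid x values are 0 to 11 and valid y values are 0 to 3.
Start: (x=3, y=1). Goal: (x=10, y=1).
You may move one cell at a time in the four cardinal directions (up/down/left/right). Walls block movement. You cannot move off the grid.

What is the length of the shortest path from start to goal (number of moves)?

BFS from (x=3, y=1) until reaching (x=10, y=1):
  Distance 0: (x=3, y=1)
  Distance 1: (x=3, y=0), (x=2, y=1), (x=4, y=1), (x=3, y=2)
  Distance 2: (x=2, y=0), (x=4, y=0), (x=1, y=1), (x=5, y=1), (x=2, y=2), (x=4, y=2), (x=3, y=3)
  Distance 3: (x=1, y=0), (x=5, y=0), (x=0, y=1), (x=6, y=1), (x=1, y=2), (x=5, y=2), (x=2, y=3), (x=4, y=3)
  Distance 4: (x=0, y=0), (x=6, y=0), (x=7, y=1), (x=0, y=2), (x=6, y=2), (x=1, y=3), (x=5, y=3)
  Distance 5: (x=7, y=0), (x=8, y=1), (x=7, y=2), (x=0, y=3), (x=6, y=3)
  Distance 6: (x=8, y=0), (x=9, y=1), (x=8, y=2), (x=7, y=3)
  Distance 7: (x=9, y=0), (x=10, y=1), (x=9, y=2)  <- goal reached here
One shortest path (7 moves): (x=3, y=1) -> (x=4, y=1) -> (x=5, y=1) -> (x=6, y=1) -> (x=7, y=1) -> (x=8, y=1) -> (x=9, y=1) -> (x=10, y=1)

Answer: Shortest path length: 7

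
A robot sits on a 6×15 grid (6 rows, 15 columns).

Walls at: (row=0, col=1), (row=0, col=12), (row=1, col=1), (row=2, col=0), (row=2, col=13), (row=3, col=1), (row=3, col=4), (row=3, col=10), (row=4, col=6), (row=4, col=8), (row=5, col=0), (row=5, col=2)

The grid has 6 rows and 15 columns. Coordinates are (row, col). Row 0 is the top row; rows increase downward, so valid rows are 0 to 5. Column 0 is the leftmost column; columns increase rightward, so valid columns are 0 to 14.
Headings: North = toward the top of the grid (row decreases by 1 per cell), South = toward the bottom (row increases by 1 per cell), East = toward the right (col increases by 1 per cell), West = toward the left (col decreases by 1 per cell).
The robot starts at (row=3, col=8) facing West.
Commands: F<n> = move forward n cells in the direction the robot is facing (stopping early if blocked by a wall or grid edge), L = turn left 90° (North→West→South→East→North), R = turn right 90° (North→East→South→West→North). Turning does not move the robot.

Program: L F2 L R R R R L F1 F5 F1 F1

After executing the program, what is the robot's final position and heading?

Start: (row=3, col=8), facing West
  L: turn left, now facing South
  F2: move forward 0/2 (blocked), now at (row=3, col=8)
  L: turn left, now facing East
  R: turn right, now facing South
  R: turn right, now facing West
  R: turn right, now facing North
  R: turn right, now facing East
  L: turn left, now facing North
  F1: move forward 1, now at (row=2, col=8)
  F5: move forward 2/5 (blocked), now at (row=0, col=8)
  F1: move forward 0/1 (blocked), now at (row=0, col=8)
  F1: move forward 0/1 (blocked), now at (row=0, col=8)
Final: (row=0, col=8), facing North

Answer: Final position: (row=0, col=8), facing North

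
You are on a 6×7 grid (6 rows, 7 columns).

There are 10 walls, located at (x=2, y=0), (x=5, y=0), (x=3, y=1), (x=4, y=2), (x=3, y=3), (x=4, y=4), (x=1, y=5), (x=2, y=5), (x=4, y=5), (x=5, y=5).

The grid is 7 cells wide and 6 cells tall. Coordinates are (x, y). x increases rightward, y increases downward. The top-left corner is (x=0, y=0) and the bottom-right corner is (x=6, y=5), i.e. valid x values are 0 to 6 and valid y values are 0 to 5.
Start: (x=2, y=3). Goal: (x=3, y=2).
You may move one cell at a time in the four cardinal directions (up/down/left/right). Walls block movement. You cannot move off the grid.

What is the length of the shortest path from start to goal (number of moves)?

Answer: Shortest path length: 2

Derivation:
BFS from (x=2, y=3) until reaching (x=3, y=2):
  Distance 0: (x=2, y=3)
  Distance 1: (x=2, y=2), (x=1, y=3), (x=2, y=4)
  Distance 2: (x=2, y=1), (x=1, y=2), (x=3, y=2), (x=0, y=3), (x=1, y=4), (x=3, y=4)  <- goal reached here
One shortest path (2 moves): (x=2, y=3) -> (x=2, y=2) -> (x=3, y=2)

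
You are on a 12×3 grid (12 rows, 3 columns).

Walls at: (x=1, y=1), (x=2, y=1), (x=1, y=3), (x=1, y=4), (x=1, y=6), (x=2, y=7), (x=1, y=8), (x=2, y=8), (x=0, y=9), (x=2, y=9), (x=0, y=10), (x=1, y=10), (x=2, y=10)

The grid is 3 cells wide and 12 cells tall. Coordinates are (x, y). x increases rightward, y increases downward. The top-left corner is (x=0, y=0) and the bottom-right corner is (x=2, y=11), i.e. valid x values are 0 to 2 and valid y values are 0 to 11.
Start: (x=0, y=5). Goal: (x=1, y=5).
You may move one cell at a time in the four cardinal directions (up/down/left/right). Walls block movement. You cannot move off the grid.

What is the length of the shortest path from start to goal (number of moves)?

Answer: Shortest path length: 1

Derivation:
BFS from (x=0, y=5) until reaching (x=1, y=5):
  Distance 0: (x=0, y=5)
  Distance 1: (x=0, y=4), (x=1, y=5), (x=0, y=6)  <- goal reached here
One shortest path (1 moves): (x=0, y=5) -> (x=1, y=5)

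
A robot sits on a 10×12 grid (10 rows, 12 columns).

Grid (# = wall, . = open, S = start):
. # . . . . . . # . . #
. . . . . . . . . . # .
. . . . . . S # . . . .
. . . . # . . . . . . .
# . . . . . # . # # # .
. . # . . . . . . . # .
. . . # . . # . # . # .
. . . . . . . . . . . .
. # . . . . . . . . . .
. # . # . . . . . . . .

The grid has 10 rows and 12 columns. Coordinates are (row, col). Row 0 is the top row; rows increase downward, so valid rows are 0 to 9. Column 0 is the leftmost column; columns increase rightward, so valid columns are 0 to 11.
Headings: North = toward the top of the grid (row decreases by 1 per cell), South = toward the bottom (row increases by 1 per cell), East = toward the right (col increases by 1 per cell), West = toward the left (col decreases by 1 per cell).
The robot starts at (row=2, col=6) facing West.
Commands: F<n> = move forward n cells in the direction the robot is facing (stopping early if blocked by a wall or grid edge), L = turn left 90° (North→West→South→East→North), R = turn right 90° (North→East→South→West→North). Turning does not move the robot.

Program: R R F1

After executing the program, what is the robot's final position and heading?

Answer: Final position: (row=2, col=6), facing East

Derivation:
Start: (row=2, col=6), facing West
  R: turn right, now facing North
  R: turn right, now facing East
  F1: move forward 0/1 (blocked), now at (row=2, col=6)
Final: (row=2, col=6), facing East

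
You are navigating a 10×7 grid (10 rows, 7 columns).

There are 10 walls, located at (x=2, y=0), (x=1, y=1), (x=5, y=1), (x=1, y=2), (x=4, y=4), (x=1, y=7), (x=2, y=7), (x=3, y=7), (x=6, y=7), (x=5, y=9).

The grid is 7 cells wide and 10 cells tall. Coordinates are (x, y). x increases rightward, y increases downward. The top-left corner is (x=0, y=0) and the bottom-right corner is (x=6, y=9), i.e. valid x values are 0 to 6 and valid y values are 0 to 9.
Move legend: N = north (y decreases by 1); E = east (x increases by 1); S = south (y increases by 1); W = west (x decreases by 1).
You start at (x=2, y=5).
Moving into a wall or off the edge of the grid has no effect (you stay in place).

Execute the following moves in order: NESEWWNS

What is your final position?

Answer: Final position: (x=2, y=5)

Derivation:
Start: (x=2, y=5)
  N (north): (x=2, y=5) -> (x=2, y=4)
  E (east): (x=2, y=4) -> (x=3, y=4)
  S (south): (x=3, y=4) -> (x=3, y=5)
  E (east): (x=3, y=5) -> (x=4, y=5)
  W (west): (x=4, y=5) -> (x=3, y=5)
  W (west): (x=3, y=5) -> (x=2, y=5)
  N (north): (x=2, y=5) -> (x=2, y=4)
  S (south): (x=2, y=4) -> (x=2, y=5)
Final: (x=2, y=5)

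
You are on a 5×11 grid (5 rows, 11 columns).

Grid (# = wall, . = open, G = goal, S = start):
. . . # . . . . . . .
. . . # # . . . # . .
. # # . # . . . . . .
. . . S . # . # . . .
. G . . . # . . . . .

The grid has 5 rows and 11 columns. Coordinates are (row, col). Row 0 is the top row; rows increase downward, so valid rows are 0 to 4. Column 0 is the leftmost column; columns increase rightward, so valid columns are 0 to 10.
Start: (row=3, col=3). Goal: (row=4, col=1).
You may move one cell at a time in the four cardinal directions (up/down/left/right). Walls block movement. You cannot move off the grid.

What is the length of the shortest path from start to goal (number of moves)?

Answer: Shortest path length: 3

Derivation:
BFS from (row=3, col=3) until reaching (row=4, col=1):
  Distance 0: (row=3, col=3)
  Distance 1: (row=2, col=3), (row=3, col=2), (row=3, col=4), (row=4, col=3)
  Distance 2: (row=3, col=1), (row=4, col=2), (row=4, col=4)
  Distance 3: (row=3, col=0), (row=4, col=1)  <- goal reached here
One shortest path (3 moves): (row=3, col=3) -> (row=3, col=2) -> (row=3, col=1) -> (row=4, col=1)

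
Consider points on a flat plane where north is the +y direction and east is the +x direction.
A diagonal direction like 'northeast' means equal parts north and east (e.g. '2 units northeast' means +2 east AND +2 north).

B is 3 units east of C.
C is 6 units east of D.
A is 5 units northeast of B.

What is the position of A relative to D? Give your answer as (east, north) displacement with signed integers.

Answer: A is at (east=14, north=5) relative to D.

Derivation:
Place D at the origin (east=0, north=0).
  C is 6 units east of D: delta (east=+6, north=+0); C at (east=6, north=0).
  B is 3 units east of C: delta (east=+3, north=+0); B at (east=9, north=0).
  A is 5 units northeast of B: delta (east=+5, north=+5); A at (east=14, north=5).
Therefore A relative to D: (east=14, north=5).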